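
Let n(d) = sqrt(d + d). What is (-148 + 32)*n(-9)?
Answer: -348*I*sqrt(2) ≈ -492.15*I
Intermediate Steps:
n(d) = sqrt(2)*sqrt(d) (n(d) = sqrt(2*d) = sqrt(2)*sqrt(d))
(-148 + 32)*n(-9) = (-148 + 32)*(sqrt(2)*sqrt(-9)) = -116*sqrt(2)*3*I = -348*I*sqrt(2)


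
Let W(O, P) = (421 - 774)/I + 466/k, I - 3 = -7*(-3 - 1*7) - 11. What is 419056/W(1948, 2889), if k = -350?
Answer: -4546757600/76221 ≈ -59652.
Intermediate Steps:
I = 62 (I = 3 + (-7*(-3 - 1*7) - 11) = 3 + (-7*(-3 - 7) - 11) = 3 + (-7*(-10) - 11) = 3 + (70 - 11) = 3 + 59 = 62)
W(O, P) = -76221/10850 (W(O, P) = (421 - 774)/62 + 466/(-350) = -353*1/62 + 466*(-1/350) = -353/62 - 233/175 = -76221/10850)
419056/W(1948, 2889) = 419056/(-76221/10850) = 419056*(-10850/76221) = -4546757600/76221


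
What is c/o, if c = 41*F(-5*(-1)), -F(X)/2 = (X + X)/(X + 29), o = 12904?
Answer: -205/109684 ≈ -0.0018690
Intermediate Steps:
F(X) = -4*X/(29 + X) (F(X) = -2*(X + X)/(X + 29) = -2*2*X/(29 + X) = -4*X/(29 + X))
c = -410/17 (c = 41*(-4*(-5*(-1))/(29 - 5*(-1))) = 41*(-4*5/(29 + 5)) = 41*(-4*5/34) = 41*(-4*5*1/34) = 41*(-10/17) = -410/17 ≈ -24.118)
c/o = -410/17/12904 = -410/17*1/12904 = -205/109684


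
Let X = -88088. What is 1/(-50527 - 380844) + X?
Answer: -37998608649/431371 ≈ -88088.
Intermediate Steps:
1/(-50527 - 380844) + X = 1/(-50527 - 380844) - 88088 = 1/(-431371) - 88088 = -1/431371 - 88088 = -37998608649/431371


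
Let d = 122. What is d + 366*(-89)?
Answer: -32452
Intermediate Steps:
d + 366*(-89) = 122 + 366*(-89) = 122 - 32574 = -32452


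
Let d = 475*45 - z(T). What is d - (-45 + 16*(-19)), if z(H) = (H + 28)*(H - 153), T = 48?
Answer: 29704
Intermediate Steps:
z(H) = (-153 + H)*(28 + H) (z(H) = (28 + H)*(-153 + H) = (-153 + H)*(28 + H))
d = 29355 (d = 475*45 - (-4284 + 48² - 125*48) = 21375 - (-4284 + 2304 - 6000) = 21375 - 1*(-7980) = 21375 + 7980 = 29355)
d - (-45 + 16*(-19)) = 29355 - (-45 + 16*(-19)) = 29355 - (-45 - 304) = 29355 - 1*(-349) = 29355 + 349 = 29704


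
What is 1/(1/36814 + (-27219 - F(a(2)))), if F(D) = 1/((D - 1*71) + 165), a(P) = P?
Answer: -1767072/48097951127 ≈ -3.6739e-5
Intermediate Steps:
F(D) = 1/(94 + D) (F(D) = 1/((D - 71) + 165) = 1/((-71 + D) + 165) = 1/(94 + D))
1/(1/36814 + (-27219 - F(a(2)))) = 1/(1/36814 + (-27219 - 1/(94 + 2))) = 1/(1/36814 + (-27219 - 1/96)) = 1/(1/36814 - 2613025/96) = 1/(-48097951127/1767072) = -1767072/48097951127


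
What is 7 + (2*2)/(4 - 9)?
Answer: 31/5 ≈ 6.2000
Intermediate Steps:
7 + (2*2)/(4 - 9) = 7 + 4/(-5) = 7 + 4*(-⅕) = 7 - ⅘ = 31/5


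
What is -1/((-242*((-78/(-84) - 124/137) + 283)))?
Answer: 959/65683519 ≈ 1.4600e-5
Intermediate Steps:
-1/((-242*((-78/(-84) - 124/137) + 283))) = -1/((-242*((-78*(-1/84) - 124*1/137) + 283))) = -1/((-242*((13/14 - 124/137) + 283))) = -1/((-242*(45/1918 + 283))) = -1/((-242*542839/1918)) = -1/(-65683519/959) = -1*(-959/65683519) = 959/65683519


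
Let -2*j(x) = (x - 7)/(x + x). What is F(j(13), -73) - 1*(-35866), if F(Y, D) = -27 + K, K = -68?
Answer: 35771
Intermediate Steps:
j(x) = -(-7 + x)/(4*x) (j(x) = -(x - 7)/(2*(x + x)) = -(-7 + x)/(2*(2*x)) = -(-7 + x)*1/(2*x)/2 = -(-7 + x)/(4*x))
F(Y, D) = -95 (F(Y, D) = -27 - 68 = -95)
F(j(13), -73) - 1*(-35866) = -95 - 1*(-35866) = -95 + 35866 = 35771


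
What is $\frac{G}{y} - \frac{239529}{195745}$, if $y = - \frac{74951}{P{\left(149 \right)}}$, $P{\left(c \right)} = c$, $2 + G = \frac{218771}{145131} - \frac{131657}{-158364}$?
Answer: $- \frac{19659471303386553131}{16057039096408465980} \approx -1.2244$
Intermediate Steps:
$G = \frac{370757683}{1094453604}$ ($G = -2 + \left(\frac{218771}{145131} - \frac{131657}{-158364}\right) = -2 + \left(218771 \cdot \frac{1}{145131} - - \frac{131657}{158364}\right) = -2 + \left(\frac{31253}{20733} + \frac{131657}{158364}\right) = -2 + \frac{2559664891}{1094453604} = \frac{370757683}{1094453604} \approx 0.33876$)
$y = - \frac{74951}{149} \approx -503.03$
$\frac{G}{y} - \frac{239529}{195745} = \frac{370757683}{1094453604 \left(- \frac{74951}{149}\right)} - \frac{239529}{195745} = \frac{370757683}{1094453604} \left(- \frac{149}{74951}\right) - \frac{239529}{195745} = - \frac{55242894767}{82030392073404} - \frac{239529}{195745} = - \frac{19659471303386553131}{16057039096408465980}$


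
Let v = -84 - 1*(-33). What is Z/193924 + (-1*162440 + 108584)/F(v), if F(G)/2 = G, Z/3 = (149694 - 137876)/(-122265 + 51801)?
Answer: 1202490138859/2277443456 ≈ 528.00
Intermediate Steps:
v = -51 (v = -84 + 33 = -51)
Z = -5909/11744 (Z = 3*((149694 - 137876)/(-122265 + 51801)) = 3*(11818/(-70464)) = 3*(11818*(-1/70464)) = 3*(-5909/35232) = -5909/11744 ≈ -0.50315)
F(G) = 2*G
Z/193924 + (-1*162440 + 108584)/F(v) = -5909/11744/193924 + (-1*162440 + 108584)/((2*(-51))) = -5909/11744*1/193924 + (-162440 + 108584)/(-102) = -5909/2277443456 - 53856*(-1/102) = -5909/2277443456 + 528 = 1202490138859/2277443456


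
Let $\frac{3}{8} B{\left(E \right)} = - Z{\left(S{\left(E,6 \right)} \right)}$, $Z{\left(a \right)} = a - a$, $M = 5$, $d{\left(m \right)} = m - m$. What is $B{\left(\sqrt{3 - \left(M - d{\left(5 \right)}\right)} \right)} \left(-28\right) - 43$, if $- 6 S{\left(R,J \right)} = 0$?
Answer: $-43$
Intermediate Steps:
$d{\left(m \right)} = 0$
$S{\left(R,J \right)} = 0$ ($S{\left(R,J \right)} = \left(- \frac{1}{6}\right) 0 = 0$)
$Z{\left(a \right)} = 0$
$B{\left(E \right)} = 0$ ($B{\left(E \right)} = \frac{8 \left(\left(-1\right) 0\right)}{3} = \frac{8}{3} \cdot 0 = 0$)
$B{\left(\sqrt{3 - \left(M - d{\left(5 \right)}\right)} \right)} \left(-28\right) - 43 = 0 \left(-28\right) - 43 = 0 - 43 = -43$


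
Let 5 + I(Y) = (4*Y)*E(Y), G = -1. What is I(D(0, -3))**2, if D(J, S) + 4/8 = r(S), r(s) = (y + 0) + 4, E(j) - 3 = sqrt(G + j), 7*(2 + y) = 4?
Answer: 160477/343 + 8062*sqrt(210)/343 ≈ 808.47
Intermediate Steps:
y = -10/7 (y = -2 + (1/7)*4 = -2 + 4/7 = -10/7 ≈ -1.4286)
E(j) = 3 + sqrt(-1 + j)
r(s) = 18/7 (r(s) = (-10/7 + 0) + 4 = -10/7 + 4 = 18/7)
D(J, S) = 29/14 (D(J, S) = -1/2 + 18/7 = 29/14)
I(Y) = -5 + 4*Y*(3 + sqrt(-1 + Y)) (I(Y) = -5 + (4*Y)*(3 + sqrt(-1 + Y)) = -5 + 4*Y*(3 + sqrt(-1 + Y)))
I(D(0, -3))**2 = (-5 + 4*(29/14)*(3 + sqrt(-1 + 29/14)))**2 = (-5 + 4*(29/14)*(3 + sqrt(15/14)))**2 = (-5 + 4*(29/14)*(3 + sqrt(210)/14))**2 = (-5 + (174/7 + 29*sqrt(210)/49))**2 = (139/7 + 29*sqrt(210)/49)**2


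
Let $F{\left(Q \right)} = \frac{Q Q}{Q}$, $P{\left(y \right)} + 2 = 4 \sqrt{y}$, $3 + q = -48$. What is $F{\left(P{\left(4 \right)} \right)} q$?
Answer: $-306$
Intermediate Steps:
$q = -51$ ($q = -3 - 48 = -51$)
$P{\left(y \right)} = -2 + 4 \sqrt{y}$
$F{\left(Q \right)} = Q$ ($F{\left(Q \right)} = \frac{Q^{2}}{Q} = Q$)
$F{\left(P{\left(4 \right)} \right)} q = \left(-2 + 4 \sqrt{4}\right) \left(-51\right) = \left(-2 + 4 \cdot 2\right) \left(-51\right) = \left(-2 + 8\right) \left(-51\right) = 6 \left(-51\right) = -306$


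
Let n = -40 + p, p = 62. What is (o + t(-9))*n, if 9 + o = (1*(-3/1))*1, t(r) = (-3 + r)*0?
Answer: -264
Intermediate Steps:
n = 22 (n = -40 + 62 = 22)
t(r) = 0
o = -12 (o = -9 + (1*(-3/1))*1 = -9 + (1*(-3*1))*1 = -9 + (1*(-3))*1 = -9 - 3*1 = -9 - 3 = -12)
(o + t(-9))*n = (-12 + 0)*22 = -12*22 = -264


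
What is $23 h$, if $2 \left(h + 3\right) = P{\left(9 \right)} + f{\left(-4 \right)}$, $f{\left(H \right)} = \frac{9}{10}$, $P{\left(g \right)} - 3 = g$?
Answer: $\frac{1587}{20} \approx 79.35$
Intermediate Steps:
$P{\left(g \right)} = 3 + g$
$f{\left(H \right)} = \frac{9}{10}$ ($f{\left(H \right)} = 9 \cdot \frac{1}{10} = \frac{9}{10}$)
$h = \frac{69}{20}$ ($h = -3 + \frac{\left(3 + 9\right) + \frac{9}{10}}{2} = -3 + \frac{12 + \frac{9}{10}}{2} = -3 + \frac{1}{2} \cdot \frac{129}{10} = -3 + \frac{129}{20} = \frac{69}{20} \approx 3.45$)
$23 h = 23 \cdot \frac{69}{20} = \frac{1587}{20}$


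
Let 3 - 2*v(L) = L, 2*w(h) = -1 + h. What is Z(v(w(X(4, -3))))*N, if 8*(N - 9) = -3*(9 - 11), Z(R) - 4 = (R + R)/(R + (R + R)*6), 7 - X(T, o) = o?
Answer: 81/2 ≈ 40.500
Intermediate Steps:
X(T, o) = 7 - o
w(h) = -1/2 + h/2 (w(h) = (-1 + h)/2 = -1/2 + h/2)
v(L) = 3/2 - L/2
Z(R) = 54/13 (Z(R) = 4 + (R + R)/(R + (R + R)*6) = 4 + (2*R)/(R + (2*R)*6) = 4 + (2*R)/(R + 12*R) = 4 + (2*R)/((13*R)) = 4 + (2*R)*(1/(13*R)) = 4 + 2/13 = 54/13)
N = 39/4 (N = 9 + (-3*(9 - 11))/8 = 9 + (-3*(-2))/8 = 9 + (1/8)*6 = 9 + 3/4 = 39/4 ≈ 9.7500)
Z(v(w(X(4, -3))))*N = (54/13)*(39/4) = 81/2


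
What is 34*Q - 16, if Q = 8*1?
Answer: 256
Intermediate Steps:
Q = 8
34*Q - 16 = 34*8 - 16 = 272 - 16 = 256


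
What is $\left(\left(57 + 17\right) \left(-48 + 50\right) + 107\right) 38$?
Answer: $9690$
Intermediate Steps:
$\left(\left(57 + 17\right) \left(-48 + 50\right) + 107\right) 38 = \left(74 \cdot 2 + 107\right) 38 = \left(148 + 107\right) 38 = 255 \cdot 38 = 9690$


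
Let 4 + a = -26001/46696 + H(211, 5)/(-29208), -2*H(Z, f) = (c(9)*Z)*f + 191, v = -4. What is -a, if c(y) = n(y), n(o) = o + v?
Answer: 126820919/28414516 ≈ 4.4632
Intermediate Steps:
n(o) = -4 + o (n(o) = o - 4 = -4 + o)
c(y) = -4 + y
H(Z, f) = -191/2 - 5*Z*f/2 (H(Z, f) = -(((-4 + 9)*Z)*f + 191)/2 = -((5*Z)*f + 191)/2 = -(5*Z*f + 191)/2 = -(191 + 5*Z*f)/2 = -191/2 - 5*Z*f/2)
a = -126820919/28414516 (a = -4 + (-26001/46696 + (-191/2 - 5/2*211*5)/(-29208)) = -4 + (-26001*1/46696 + (-191/2 - 5275/2)*(-1/29208)) = -4 + (-26001/46696 - 2733*(-1/29208)) = -4 + (-26001/46696 + 911/9736) = -4 - 13162855/28414516 = -126820919/28414516 ≈ -4.4632)
-a = -1*(-126820919/28414516) = 126820919/28414516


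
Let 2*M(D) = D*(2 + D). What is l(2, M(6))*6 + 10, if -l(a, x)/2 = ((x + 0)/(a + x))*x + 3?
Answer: -3794/13 ≈ -291.85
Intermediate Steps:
M(D) = D*(2 + D)/2 (M(D) = (D*(2 + D))/2 = D*(2 + D)/2)
l(a, x) = -6 - 2*x²/(a + x) (l(a, x) = -2*(((x + 0)/(a + x))*x + 3) = -2*((x/(a + x))*x + 3) = -2*(x²/(a + x) + 3) = -2*(3 + x²/(a + x)) = -6 - 2*x²/(a + x))
l(2, M(6))*6 + 10 = (2*(-((½)*6*(2 + 6))² - 3*2 - 3*6*(2 + 6)/2)/(2 + (½)*6*(2 + 6)))*6 + 10 = (2*(-((½)*6*8)² - 6 - 3*6*8/2)/(2 + (½)*6*8))*6 + 10 = (2*(-1*24² - 6 - 3*24)/(2 + 24))*6 + 10 = (2*(-1*576 - 6 - 72)/26)*6 + 10 = (2*(1/26)*(-576 - 6 - 72))*6 + 10 = (2*(1/26)*(-654))*6 + 10 = -654/13*6 + 10 = -3924/13 + 10 = -3794/13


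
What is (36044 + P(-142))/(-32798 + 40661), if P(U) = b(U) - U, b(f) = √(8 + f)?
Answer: 12062/2621 + I*√134/7863 ≈ 4.6021 + 0.0014722*I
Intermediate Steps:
P(U) = √(8 + U) - U
(36044 + P(-142))/(-32798 + 40661) = (36044 + (√(8 - 142) - 1*(-142)))/(-32798 + 40661) = (36044 + (√(-134) + 142))/7863 = (36044 + (I*√134 + 142))*(1/7863) = (36044 + (142 + I*√134))*(1/7863) = (36186 + I*√134)*(1/7863) = 12062/2621 + I*√134/7863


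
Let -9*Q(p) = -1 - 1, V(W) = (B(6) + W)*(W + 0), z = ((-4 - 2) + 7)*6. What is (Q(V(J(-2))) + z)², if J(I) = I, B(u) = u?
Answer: 3136/81 ≈ 38.716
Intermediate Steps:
z = 6 (z = (-6 + 7)*6 = 1*6 = 6)
V(W) = W*(6 + W) (V(W) = (6 + W)*(W + 0) = (6 + W)*W = W*(6 + W))
Q(p) = 2/9 (Q(p) = -(-1 - 1)/9 = -⅑*(-2) = 2/9)
(Q(V(J(-2))) + z)² = (2/9 + 6)² = (56/9)² = 3136/81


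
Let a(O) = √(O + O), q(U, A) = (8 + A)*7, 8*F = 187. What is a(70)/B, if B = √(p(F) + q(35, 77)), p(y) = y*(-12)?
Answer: 2*√44030/629 ≈ 0.66720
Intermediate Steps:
F = 187/8 (F = (⅛)*187 = 187/8 ≈ 23.375)
q(U, A) = 56 + 7*A
p(y) = -12*y
a(O) = √2*√O (a(O) = √(2*O) = √2*√O)
B = √1258/2 (B = √(-12*187/8 + (56 + 7*77)) = √(-561/2 + (56 + 539)) = √(-561/2 + 595) = √(629/2) = √1258/2 ≈ 17.734)
a(70)/B = (√2*√70)/((√1258/2)) = (2*√35)*(√1258/629) = 2*√44030/629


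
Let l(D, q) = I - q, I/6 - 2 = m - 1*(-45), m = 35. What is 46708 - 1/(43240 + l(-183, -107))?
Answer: 2047632011/43839 ≈ 46708.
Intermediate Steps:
I = 492 (I = 12 + 6*(35 - 1*(-45)) = 12 + 6*(35 + 45) = 12 + 6*80 = 12 + 480 = 492)
l(D, q) = 492 - q
46708 - 1/(43240 + l(-183, -107)) = 46708 - 1/(43240 + (492 - 1*(-107))) = 46708 - 1/(43240 + (492 + 107)) = 46708 - 1/(43240 + 599) = 46708 - 1/43839 = 2047632011/43839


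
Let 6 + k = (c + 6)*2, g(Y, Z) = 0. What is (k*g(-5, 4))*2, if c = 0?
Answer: 0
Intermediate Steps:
k = 6 (k = -6 + (0 + 6)*2 = -6 + 6*2 = -6 + 12 = 6)
(k*g(-5, 4))*2 = (6*0)*2 = 0*2 = 0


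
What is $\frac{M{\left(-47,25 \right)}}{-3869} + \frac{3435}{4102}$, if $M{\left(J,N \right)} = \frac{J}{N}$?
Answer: $\frac{332443169}{396765950} \approx 0.83788$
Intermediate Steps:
$\frac{M{\left(-47,25 \right)}}{-3869} + \frac{3435}{4102} = \frac{\left(-47\right) \frac{1}{25}}{-3869} + \frac{3435}{4102} = \left(-47\right) \frac{1}{25} \left(- \frac{1}{3869}\right) + 3435 \cdot \frac{1}{4102} = \left(- \frac{47}{25}\right) \left(- \frac{1}{3869}\right) + \frac{3435}{4102} = \frac{47}{96725} + \frac{3435}{4102} = \frac{332443169}{396765950}$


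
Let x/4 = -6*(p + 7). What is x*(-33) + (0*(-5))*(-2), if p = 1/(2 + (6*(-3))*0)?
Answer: 5940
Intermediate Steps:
p = ½ (p = 1/(2 - 18*0) = 1/(2 + 0) = 1/2 = ½ ≈ 0.50000)
x = -180 (x = 4*(-6*(½ + 7)) = 4*(-6*15/2) = 4*(-45) = -180)
x*(-33) + (0*(-5))*(-2) = -180*(-33) + (0*(-5))*(-2) = 5940 + 0*(-2) = 5940 + 0 = 5940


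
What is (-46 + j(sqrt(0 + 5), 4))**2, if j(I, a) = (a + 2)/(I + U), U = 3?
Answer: 3467/2 + 249*sqrt(5)/2 ≈ 2011.9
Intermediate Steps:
j(I, a) = (2 + a)/(3 + I) (j(I, a) = (a + 2)/(I + 3) = (2 + a)/(3 + I))
(-46 + j(sqrt(0 + 5), 4))**2 = (-46 + (2 + 4)/(3 + sqrt(0 + 5)))**2 = (-46 + 6/(3 + sqrt(5)))**2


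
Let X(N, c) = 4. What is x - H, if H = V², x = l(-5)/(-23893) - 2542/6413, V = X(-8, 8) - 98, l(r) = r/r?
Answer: -1353963990743/153225809 ≈ -8836.4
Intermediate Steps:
l(r) = 1
V = -94 (V = 4 - 98 = -94)
x = -60742419/153225809 (x = 1/(-23893) - 2542/6413 = 1*(-1/23893) - 2542*1/6413 = -1/23893 - 2542/6413 = -60742419/153225809 ≈ -0.39642)
H = 8836 (H = (-94)² = 8836)
x - H = -60742419/153225809 - 1*8836 = -60742419/153225809 - 8836 = -1353963990743/153225809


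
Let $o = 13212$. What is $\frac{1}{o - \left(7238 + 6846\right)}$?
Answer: $- \frac{1}{872} \approx -0.0011468$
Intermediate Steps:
$\frac{1}{o - \left(7238 + 6846\right)} = \frac{1}{13212 - \left(7238 + 6846\right)} = \frac{1}{13212 - 14084} = \frac{1}{-872} = - \frac{1}{872}$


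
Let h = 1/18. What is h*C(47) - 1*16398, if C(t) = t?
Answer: -295117/18 ≈ -16395.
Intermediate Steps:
h = 1/18 ≈ 0.055556
h*C(47) - 1*16398 = (1/18)*47 - 1*16398 = 47/18 - 16398 = -295117/18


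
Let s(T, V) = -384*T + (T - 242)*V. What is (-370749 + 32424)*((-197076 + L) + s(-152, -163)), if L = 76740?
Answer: -762584550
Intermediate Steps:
s(T, V) = -384*T + V*(-242 + T) (s(T, V) = -384*T + (-242 + T)*V = -384*T + V*(-242 + T))
(-370749 + 32424)*((-197076 + L) + s(-152, -163)) = (-370749 + 32424)*((-197076 + 76740) + (-384*(-152) - 242*(-163) - 152*(-163))) = -338325*(-120336 + (58368 + 39446 + 24776)) = -338325*(-120336 + 122590) = -338325*2254 = -762584550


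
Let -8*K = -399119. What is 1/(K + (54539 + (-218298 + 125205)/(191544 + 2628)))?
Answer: 11768/1228913359 ≈ 9.5759e-6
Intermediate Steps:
K = 399119/8 (K = -⅛*(-399119) = 399119/8 ≈ 49890.)
1/(K + (54539 + (-218298 + 125205)/(191544 + 2628))) = 1/(399119/8 + (54539 + (-218298 + 125205)/(191544 + 2628))) = 1/(399119/8 + (54539 - 93093/194172)) = 1/(399119/8 + (54539 - 93093*1/194172)) = 1/(399119/8 + (54539 - 2821/5884)) = 1/(399119/8 + 320904655/5884) = 1/(1228913359/11768) = 11768/1228913359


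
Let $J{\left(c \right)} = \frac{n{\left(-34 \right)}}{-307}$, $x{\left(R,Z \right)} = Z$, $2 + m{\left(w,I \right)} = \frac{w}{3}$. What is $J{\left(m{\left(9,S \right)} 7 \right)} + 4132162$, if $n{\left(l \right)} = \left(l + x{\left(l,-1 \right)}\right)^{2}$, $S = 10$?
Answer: $\frac{1268572509}{307} \approx 4.1322 \cdot 10^{6}$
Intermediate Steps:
$m{\left(w,I \right)} = -2 + \frac{w}{3}$
$n{\left(l \right)} = \left(-1 + l\right)^{2}$ ($n{\left(l \right)} = \left(l - 1\right)^{2} = \left(-1 + l\right)^{2}$)
$J{\left(c \right)} = - \frac{1225}{307}$ ($J{\left(c \right)} = \frac{\left(-1 - 34\right)^{2}}{-307} = \left(-35\right)^{2} \left(- \frac{1}{307}\right) = 1225 \left(- \frac{1}{307}\right) = - \frac{1225}{307}$)
$J{\left(m{\left(9,S \right)} 7 \right)} + 4132162 = - \frac{1225}{307} + 4132162 = \frac{1268572509}{307}$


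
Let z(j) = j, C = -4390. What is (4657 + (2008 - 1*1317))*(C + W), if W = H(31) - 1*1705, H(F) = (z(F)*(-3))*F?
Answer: -48014344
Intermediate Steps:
H(F) = -3*F² (H(F) = (F*(-3))*F = (-3*F)*F = -3*F²)
W = -4588 (W = -3*31² - 1*1705 = -3*961 - 1705 = -2883 - 1705 = -4588)
(4657 + (2008 - 1*1317))*(C + W) = (4657 + (2008 - 1*1317))*(-4390 - 4588) = (4657 + (2008 - 1317))*(-8978) = (4657 + 691)*(-8978) = 5348*(-8978) = -48014344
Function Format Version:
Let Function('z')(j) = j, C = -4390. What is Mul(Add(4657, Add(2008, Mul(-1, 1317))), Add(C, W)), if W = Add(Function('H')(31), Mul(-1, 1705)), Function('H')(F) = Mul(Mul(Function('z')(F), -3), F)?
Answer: -48014344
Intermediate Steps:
Function('H')(F) = Mul(-3, Pow(F, 2)) (Function('H')(F) = Mul(Mul(F, -3), F) = Mul(Mul(-3, F), F) = Mul(-3, Pow(F, 2)))
W = -4588 (W = Add(Mul(-3, Pow(31, 2)), Mul(-1, 1705)) = Add(Mul(-3, 961), -1705) = Add(-2883, -1705) = -4588)
Mul(Add(4657, Add(2008, Mul(-1, 1317))), Add(C, W)) = Mul(Add(4657, Add(2008, Mul(-1, 1317))), Add(-4390, -4588)) = Mul(Add(4657, Add(2008, -1317)), -8978) = Mul(Add(4657, 691), -8978) = Mul(5348, -8978) = -48014344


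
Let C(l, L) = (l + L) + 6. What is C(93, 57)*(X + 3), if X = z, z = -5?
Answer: -312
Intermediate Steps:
C(l, L) = 6 + L + l (C(l, L) = (L + l) + 6 = 6 + L + l)
X = -5
C(93, 57)*(X + 3) = (6 + 57 + 93)*(-5 + 3) = 156*(-2) = -312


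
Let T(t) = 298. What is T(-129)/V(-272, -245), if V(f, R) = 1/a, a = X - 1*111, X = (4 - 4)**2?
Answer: -33078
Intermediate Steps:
X = 0 (X = 0**2 = 0)
a = -111 (a = 0 - 1*111 = 0 - 111 = -111)
V(f, R) = -1/111 (V(f, R) = 1/(-111) = -1/111)
T(-129)/V(-272, -245) = 298/(-1/111) = 298*(-111) = -33078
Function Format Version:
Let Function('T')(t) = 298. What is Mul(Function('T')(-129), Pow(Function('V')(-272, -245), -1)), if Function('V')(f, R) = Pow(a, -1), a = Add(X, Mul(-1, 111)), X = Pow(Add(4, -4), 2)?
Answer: -33078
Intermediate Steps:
X = 0 (X = Pow(0, 2) = 0)
a = -111 (a = Add(0, Mul(-1, 111)) = Add(0, -111) = -111)
Function('V')(f, R) = Rational(-1, 111) (Function('V')(f, R) = Pow(-111, -1) = Rational(-1, 111))
Mul(Function('T')(-129), Pow(Function('V')(-272, -245), -1)) = Mul(298, Pow(Rational(-1, 111), -1)) = Mul(298, -111) = -33078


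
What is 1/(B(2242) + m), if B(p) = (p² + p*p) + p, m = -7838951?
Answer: 1/2216419 ≈ 4.5118e-7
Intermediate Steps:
B(p) = p + 2*p² (B(p) = (p² + p²) + p = 2*p² + p = p + 2*p²)
1/(B(2242) + m) = 1/(2242*(1 + 2*2242) - 7838951) = 1/(2242*(1 + 4484) - 7838951) = 1/(2242*4485 - 7838951) = 1/(10055370 - 7838951) = 1/2216419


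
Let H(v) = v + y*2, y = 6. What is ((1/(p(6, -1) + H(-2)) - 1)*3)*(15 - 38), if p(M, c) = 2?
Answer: 253/4 ≈ 63.250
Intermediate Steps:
H(v) = 12 + v (H(v) = v + 6*2 = v + 12 = 12 + v)
((1/(p(6, -1) + H(-2)) - 1)*3)*(15 - 38) = ((1/(2 + (12 - 2)) - 1)*3)*(15 - 38) = ((1/(2 + 10) - 1)*3)*(-23) = ((1/12 - 1)*3)*(-23) = -11/12*3*(-23) = -11/4*(-23) = 253/4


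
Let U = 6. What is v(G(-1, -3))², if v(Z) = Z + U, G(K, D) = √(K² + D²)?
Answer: (6 + √10)² ≈ 83.947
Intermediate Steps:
G(K, D) = √(D² + K²)
v(Z) = 6 + Z (v(Z) = Z + 6 = 6 + Z)
v(G(-1, -3))² = (6 + √((-3)² + (-1)²))² = (6 + √(9 + 1))² = (6 + √10)²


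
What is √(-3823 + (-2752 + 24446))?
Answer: √17871 ≈ 133.68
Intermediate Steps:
√(-3823 + (-2752 + 24446)) = √(-3823 + 21694) = √17871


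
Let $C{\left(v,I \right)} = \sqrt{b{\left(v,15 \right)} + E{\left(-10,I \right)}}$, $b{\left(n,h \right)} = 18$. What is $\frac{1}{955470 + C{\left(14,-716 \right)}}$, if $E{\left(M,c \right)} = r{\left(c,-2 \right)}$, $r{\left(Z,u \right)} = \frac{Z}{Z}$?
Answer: $\frac{955470}{912922920881} - \frac{\sqrt{19}}{912922920881} \approx 1.0466 \cdot 10^{-6}$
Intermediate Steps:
$r{\left(Z,u \right)} = 1$
$E{\left(M,c \right)} = 1$
$C{\left(v,I \right)} = \sqrt{19}$ ($C{\left(v,I \right)} = \sqrt{18 + 1} = \sqrt{19}$)
$\frac{1}{955470 + C{\left(14,-716 \right)}} = \frac{1}{955470 + \sqrt{19}}$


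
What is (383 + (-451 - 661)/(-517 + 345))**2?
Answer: 280462009/1849 ≈ 1.5168e+5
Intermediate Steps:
(383 + (-451 - 661)/(-517 + 345))**2 = (383 - 1112/(-172))**2 = (383 - 1112*(-1/172))**2 = (383 + 278/43)**2 = (16747/43)**2 = 280462009/1849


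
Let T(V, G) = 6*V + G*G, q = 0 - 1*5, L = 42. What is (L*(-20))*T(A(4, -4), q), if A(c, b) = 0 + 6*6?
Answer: -202440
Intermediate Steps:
A(c, b) = 36 (A(c, b) = 0 + 36 = 36)
q = -5 (q = 0 - 5 = -5)
T(V, G) = G**2 + 6*V (T(V, G) = 6*V + G**2 = G**2 + 6*V)
(L*(-20))*T(A(4, -4), q) = (42*(-20))*((-5)**2 + 6*36) = -840*(25 + 216) = -840*241 = -202440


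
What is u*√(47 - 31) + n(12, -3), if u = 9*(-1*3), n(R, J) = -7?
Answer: -115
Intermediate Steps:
u = -27 (u = 9*(-3) = -27)
u*√(47 - 31) + n(12, -3) = -27*√(47 - 31) - 7 = -27*√16 - 7 = -27*4 - 7 = -108 - 7 = -115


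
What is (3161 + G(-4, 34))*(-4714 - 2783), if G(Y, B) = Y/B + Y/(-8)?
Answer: -47401767/2 ≈ -2.3701e+7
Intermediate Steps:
G(Y, B) = -Y/8 + Y/B (G(Y, B) = Y/B + Y*(-⅛) = Y/B - Y/8 = -Y/8 + Y/B)
(3161 + G(-4, 34))*(-4714 - 2783) = (3161 + (-⅛*(-4) - 4/34))*(-4714 - 2783) = (3161 + (½ - 4*1/34))*(-7497) = (3161 + (½ - 2/17))*(-7497) = (3161 + 13/34)*(-7497) = (107487/34)*(-7497) = -47401767/2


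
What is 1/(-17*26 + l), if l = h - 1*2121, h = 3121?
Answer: 1/558 ≈ 0.0017921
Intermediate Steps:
l = 1000 (l = 3121 - 1*2121 = 3121 - 2121 = 1000)
1/(-17*26 + l) = 1/(-17*26 + 1000) = 1/(-442 + 1000) = 1/558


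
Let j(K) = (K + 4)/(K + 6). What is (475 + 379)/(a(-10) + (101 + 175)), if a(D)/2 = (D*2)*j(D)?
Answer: 427/108 ≈ 3.9537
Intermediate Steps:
j(K) = (4 + K)/(6 + K)
a(D) = 4*D*(4 + D)/(6 + D) (a(D) = 2*((D*2)*((4 + D)/(6 + D))) = 2*((2*D)*((4 + D)/(6 + D))) = 2*(2*D*(4 + D)/(6 + D)) = 4*D*(4 + D)/(6 + D))
(475 + 379)/(a(-10) + (101 + 175)) = (475 + 379)/(4*(-10)*(4 - 10)/(6 - 10) + (101 + 175)) = 854/(4*(-10)*(-6)/(-4) + 276) = 854/(4*(-10)*(-1/4)*(-6) + 276) = 854/(-60 + 276) = 854/216 = 854*(1/216) = 427/108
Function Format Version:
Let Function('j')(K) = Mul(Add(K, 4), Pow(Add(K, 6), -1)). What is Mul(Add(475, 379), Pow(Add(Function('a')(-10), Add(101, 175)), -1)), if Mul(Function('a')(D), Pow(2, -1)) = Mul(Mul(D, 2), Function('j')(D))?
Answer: Rational(427, 108) ≈ 3.9537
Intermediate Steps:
Function('j')(K) = Mul(Pow(Add(6, K), -1), Add(4, K)) (Function('j')(K) = Mul(Add(4, K), Pow(Add(6, K), -1)) = Mul(Pow(Add(6, K), -1), Add(4, K)))
Function('a')(D) = Mul(4, D, Pow(Add(6, D), -1), Add(4, D)) (Function('a')(D) = Mul(2, Mul(Mul(D, 2), Mul(Pow(Add(6, D), -1), Add(4, D)))) = Mul(2, Mul(Mul(2, D), Mul(Pow(Add(6, D), -1), Add(4, D)))) = Mul(2, Mul(2, D, Pow(Add(6, D), -1), Add(4, D))) = Mul(4, D, Pow(Add(6, D), -1), Add(4, D)))
Mul(Add(475, 379), Pow(Add(Function('a')(-10), Add(101, 175)), -1)) = Mul(Add(475, 379), Pow(Add(Mul(4, -10, Pow(Add(6, -10), -1), Add(4, -10)), Add(101, 175)), -1)) = Mul(854, Pow(Add(Mul(4, -10, Pow(-4, -1), -6), 276), -1)) = Mul(854, Pow(Add(Mul(4, -10, Rational(-1, 4), -6), 276), -1)) = Mul(854, Pow(Add(-60, 276), -1)) = Mul(854, Pow(216, -1)) = Mul(854, Rational(1, 216)) = Rational(427, 108)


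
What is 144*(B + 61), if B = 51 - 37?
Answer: 10800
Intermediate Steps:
B = 14
144*(B + 61) = 144*(14 + 61) = 144*75 = 10800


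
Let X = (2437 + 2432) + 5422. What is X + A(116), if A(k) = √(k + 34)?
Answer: 10291 + 5*√6 ≈ 10303.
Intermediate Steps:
A(k) = √(34 + k)
X = 10291 (X = 4869 + 5422 = 10291)
X + A(116) = 10291 + √(34 + 116) = 10291 + √150 = 10291 + 5*√6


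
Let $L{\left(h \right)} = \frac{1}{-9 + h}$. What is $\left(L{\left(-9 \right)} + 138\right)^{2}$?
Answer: $\frac{6165289}{324} \approx 19029.0$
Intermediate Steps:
$\left(L{\left(-9 \right)} + 138\right)^{2} = \left(\frac{1}{-9 - 9} + 138\right)^{2} = \left(\frac{1}{-18} + 138\right)^{2} = \left(- \frac{1}{18} + 138\right)^{2} = \left(\frac{2483}{18}\right)^{2} = \frac{6165289}{324}$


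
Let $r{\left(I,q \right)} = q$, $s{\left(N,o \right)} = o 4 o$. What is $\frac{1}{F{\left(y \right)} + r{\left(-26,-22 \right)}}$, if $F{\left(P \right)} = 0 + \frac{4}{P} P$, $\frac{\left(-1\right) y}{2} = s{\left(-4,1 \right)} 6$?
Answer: $- \frac{1}{18} \approx -0.055556$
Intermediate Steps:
$s{\left(N,o \right)} = 4 o^{2}$ ($s{\left(N,o \right)} = 4 o o = 4 o^{2}$)
$y = -48$ ($y = - 2 \cdot 4 \cdot 1^{2} \cdot 6 = - 2 \cdot 4 \cdot 1 \cdot 6 = - 2 \cdot 4 \cdot 6 = \left(-2\right) 24 = -48$)
$F{\left(P \right)} = 4$ ($F{\left(P \right)} = 0 + 4 = 4$)
$\frac{1}{F{\left(y \right)} + r{\left(-26,-22 \right)}} = \frac{1}{4 - 22} = \frac{1}{-18} = - \frac{1}{18}$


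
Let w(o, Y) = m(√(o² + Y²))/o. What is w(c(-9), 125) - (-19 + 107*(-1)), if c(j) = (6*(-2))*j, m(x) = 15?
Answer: 4541/36 ≈ 126.14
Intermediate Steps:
c(j) = -12*j
w(o, Y) = 15/o
w(c(-9), 125) - (-19 + 107*(-1)) = 15/((-12*(-9))) - (-19 + 107*(-1)) = 15/108 - (-19 - 107) = 15*(1/108) - 1*(-126) = 5/36 + 126 = 4541/36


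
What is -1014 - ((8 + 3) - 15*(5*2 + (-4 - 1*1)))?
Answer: -950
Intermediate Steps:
-1014 - ((8 + 3) - 15*(5*2 + (-4 - 1*1))) = -1014 - (11 - 15*(10 + (-4 - 1))) = -1014 - (11 - 15*(10 - 5)) = -1014 - (11 - 15*5) = -1014 - (11 - 75) = -1014 - 1*(-64) = -1014 + 64 = -950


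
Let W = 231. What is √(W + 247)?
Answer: √478 ≈ 21.863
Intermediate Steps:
√(W + 247) = √(231 + 247) = √478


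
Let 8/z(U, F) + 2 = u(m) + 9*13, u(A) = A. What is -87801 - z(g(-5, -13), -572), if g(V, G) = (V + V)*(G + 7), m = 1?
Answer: -2546231/29 ≈ -87801.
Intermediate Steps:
g(V, G) = 2*V*(7 + G) (g(V, G) = (2*V)*(7 + G) = 2*V*(7 + G))
z(U, F) = 2/29 (z(U, F) = 8/(-2 + (1 + 9*13)) = 8/(-2 + (1 + 117)) = 8/(-2 + 118) = 8/116 = 8*(1/116) = 2/29)
-87801 - z(g(-5, -13), -572) = -87801 - 1*2/29 = -87801 - 2/29 = -2546231/29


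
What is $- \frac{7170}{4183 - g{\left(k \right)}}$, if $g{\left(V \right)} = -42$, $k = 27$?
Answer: $- \frac{1434}{845} \approx -1.697$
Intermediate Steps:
$- \frac{7170}{4183 - g{\left(k \right)}} = - \frac{7170}{4183 - -42} = - \frac{7170}{4183 + 42} = - \frac{7170}{4225} = \left(-7170\right) \frac{1}{4225} = - \frac{1434}{845}$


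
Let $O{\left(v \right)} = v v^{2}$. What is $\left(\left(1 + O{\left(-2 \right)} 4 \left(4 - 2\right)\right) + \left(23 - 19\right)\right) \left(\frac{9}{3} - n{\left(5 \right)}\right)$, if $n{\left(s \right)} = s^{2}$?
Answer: $1298$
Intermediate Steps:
$O{\left(v \right)} = v^{3}$
$\left(\left(1 + O{\left(-2 \right)} 4 \left(4 - 2\right)\right) + \left(23 - 19\right)\right) \left(\frac{9}{3} - n{\left(5 \right)}\right) = \left(\left(1 + \left(-2\right)^{3} \cdot 4 \left(4 - 2\right)\right) + \left(23 - 19\right)\right) \left(\frac{9}{3} - 5^{2}\right) = \left(\left(1 - 8 \cdot 4 \cdot 2\right) + \left(23 - 19\right)\right) \left(9 \cdot \frac{1}{3} - 25\right) = \left(\left(1 - 64\right) + 4\right) \left(3 - 25\right) = \left(\left(1 - 64\right) + 4\right) \left(-22\right) = \left(-63 + 4\right) \left(-22\right) = \left(-59\right) \left(-22\right) = 1298$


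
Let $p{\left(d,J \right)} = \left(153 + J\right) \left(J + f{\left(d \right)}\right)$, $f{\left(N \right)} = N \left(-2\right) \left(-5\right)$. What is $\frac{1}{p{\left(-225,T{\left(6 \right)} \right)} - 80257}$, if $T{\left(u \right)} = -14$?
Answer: $- \frac{1}{394953} \approx -2.5319 \cdot 10^{-6}$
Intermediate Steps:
$f{\left(N \right)} = 10 N$ ($f{\left(N \right)} = - 2 N \left(-5\right) = 10 N$)
$p{\left(d,J \right)} = \left(153 + J\right) \left(J + 10 d\right)$
$\frac{1}{p{\left(-225,T{\left(6 \right)} \right)} - 80257} = \frac{1}{\left(\left(-14\right)^{2} + 153 \left(-14\right) + 1530 \left(-225\right) + 10 \left(-14\right) \left(-225\right)\right) - 80257} = \frac{1}{\left(196 - 2142 - 344250 + 31500\right) - 80257} = \frac{1}{-314696 - 80257} = \frac{1}{-394953} = - \frac{1}{394953}$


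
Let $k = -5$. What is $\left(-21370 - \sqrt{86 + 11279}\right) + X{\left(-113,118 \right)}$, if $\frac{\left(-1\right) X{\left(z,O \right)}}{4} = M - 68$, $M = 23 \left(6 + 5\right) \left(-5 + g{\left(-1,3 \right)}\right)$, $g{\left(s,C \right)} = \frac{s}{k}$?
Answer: $- \frac{81202}{5} - \sqrt{11365} \approx -16347.0$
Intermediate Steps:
$g{\left(s,C \right)} = - \frac{s}{5}$ ($g{\left(s,C \right)} = \frac{s}{-5} = s \left(- \frac{1}{5}\right) = - \frac{s}{5}$)
$M = - \frac{6072}{5}$ ($M = 23 \left(6 + 5\right) \left(-5 - - \frac{1}{5}\right) = 23 \cdot 11 \left(-5 + \frac{1}{5}\right) = 23 \cdot 11 \left(- \frac{24}{5}\right) = 23 \left(- \frac{264}{5}\right) = - \frac{6072}{5} \approx -1214.4$)
$X{\left(z,O \right)} = \frac{25648}{5}$ ($X{\left(z,O \right)} = - 4 \left(- \frac{6072}{5} - 68\right) = \left(-4\right) \left(- \frac{6412}{5}\right) = \frac{25648}{5}$)
$\left(-21370 - \sqrt{86 + 11279}\right) + X{\left(-113,118 \right)} = \left(-21370 - \sqrt{86 + 11279}\right) + \frac{25648}{5} = \left(-21370 - \sqrt{11365}\right) + \frac{25648}{5} = - \frac{81202}{5} - \sqrt{11365}$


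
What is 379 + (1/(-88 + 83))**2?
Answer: 9476/25 ≈ 379.04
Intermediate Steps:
379 + (1/(-88 + 83))**2 = 379 + (1/(-5))**2 = 379 + (-1/5)**2 = 379 + 1/25 = 9476/25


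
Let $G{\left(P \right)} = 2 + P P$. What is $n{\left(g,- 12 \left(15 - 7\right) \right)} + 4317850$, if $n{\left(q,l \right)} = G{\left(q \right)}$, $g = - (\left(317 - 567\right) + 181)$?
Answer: $4322613$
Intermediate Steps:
$g = 69$ ($g = - (-250 + 181) = \left(-1\right) \left(-69\right) = 69$)
$G{\left(P \right)} = 2 + P^{2}$
$n{\left(q,l \right)} = 2 + q^{2}$
$n{\left(g,- 12 \left(15 - 7\right) \right)} + 4317850 = \left(2 + 69^{2}\right) + 4317850 = \left(2 + 4761\right) + 4317850 = 4763 + 4317850 = 4322613$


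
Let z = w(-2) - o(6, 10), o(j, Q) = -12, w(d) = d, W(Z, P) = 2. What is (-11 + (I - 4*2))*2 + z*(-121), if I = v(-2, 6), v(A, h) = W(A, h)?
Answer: -1244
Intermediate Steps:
v(A, h) = 2
I = 2
z = 10 (z = -2 - 1*(-12) = -2 + 12 = 10)
(-11 + (I - 4*2))*2 + z*(-121) = (-11 + (2 - 4*2))*2 + 10*(-121) = (-11 + (2 - 8))*2 - 1210 = (-11 - 6)*2 - 1210 = -17*2 - 1210 = -34 - 1210 = -1244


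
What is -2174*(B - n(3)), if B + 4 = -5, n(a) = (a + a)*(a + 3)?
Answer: 97830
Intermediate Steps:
n(a) = 2*a*(3 + a) (n(a) = (2*a)*(3 + a) = 2*a*(3 + a))
B = -9 (B = -4 - 5 = -9)
-2174*(B - n(3)) = -2174*(-9 - 2*3*(3 + 3)) = -2174*(-9 - 2*3*6) = -2174*(-9 - 1*36) = -2174*(-9 - 36) = -2174*(-45) = 97830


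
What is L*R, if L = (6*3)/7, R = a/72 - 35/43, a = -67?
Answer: -5401/1204 ≈ -4.4859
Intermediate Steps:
R = -5401/3096 (R = -67/72 - 35/43 = -5401/3096 ≈ -1.7445)
L = 18/7 (L = 18*(1/7) = 18/7 ≈ 2.5714)
L*R = (18/7)*(-5401/3096) = -5401/1204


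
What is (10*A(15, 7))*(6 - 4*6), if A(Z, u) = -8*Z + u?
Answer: 20340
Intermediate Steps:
A(Z, u) = u - 8*Z
(10*A(15, 7))*(6 - 4*6) = (10*(7 - 8*15))*(6 - 4*6) = (10*(7 - 120))*(6 - 24) = (10*(-113))*(-18) = -1130*(-18) = 20340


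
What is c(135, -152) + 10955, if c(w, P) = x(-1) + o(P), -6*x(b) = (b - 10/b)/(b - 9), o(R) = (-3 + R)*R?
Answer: 690303/20 ≈ 34515.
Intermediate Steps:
o(R) = R*(-3 + R)
x(b) = -(b - 10/b)/(6*(-9 + b)) (x(b) = -(b - 10/b)/(6*(b - 9)) = -(b - 10/b)/(6*(-9 + b)))
c(w, P) = 3/20 + P*(-3 + P) (c(w, P) = (⅙)*(10 - 1*(-1)²)/(-1*(-9 - 1)) + P*(-3 + P) = (⅙)*(-1)*(10 - 1*1)/(-10) + P*(-3 + P) = (⅙)*(-1)*(-⅒)*(10 - 1) + P*(-3 + P) = (⅙)*(-1)*(-⅒)*9 + P*(-3 + P) = 3/20 + P*(-3 + P))
c(135, -152) + 10955 = (3/20 - 152*(-3 - 152)) + 10955 = (3/20 - 152*(-155)) + 10955 = (3/20 + 23560) + 10955 = 471203/20 + 10955 = 690303/20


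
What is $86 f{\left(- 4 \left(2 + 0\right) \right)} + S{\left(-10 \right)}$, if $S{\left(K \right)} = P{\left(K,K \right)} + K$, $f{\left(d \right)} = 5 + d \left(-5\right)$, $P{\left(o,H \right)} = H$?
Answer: $3850$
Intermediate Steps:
$f{\left(d \right)} = 5 - 5 d$
$S{\left(K \right)} = 2 K$ ($S{\left(K \right)} = K + K = 2 K$)
$86 f{\left(- 4 \left(2 + 0\right) \right)} + S{\left(-10 \right)} = 86 \left(5 - 5 \left(- 4 \left(2 + 0\right)\right)\right) + 2 \left(-10\right) = 86 \left(5 - 5 \left(\left(-4\right) 2\right)\right) - 20 = 86 \left(5 - -40\right) - 20 = 86 \left(5 + 40\right) - 20 = 86 \cdot 45 - 20 = 3870 - 20 = 3850$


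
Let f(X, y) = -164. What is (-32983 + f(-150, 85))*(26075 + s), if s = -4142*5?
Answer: -177833655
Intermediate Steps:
s = -20710
(-32983 + f(-150, 85))*(26075 + s) = (-32983 - 164)*(26075 - 20710) = -33147*5365 = -177833655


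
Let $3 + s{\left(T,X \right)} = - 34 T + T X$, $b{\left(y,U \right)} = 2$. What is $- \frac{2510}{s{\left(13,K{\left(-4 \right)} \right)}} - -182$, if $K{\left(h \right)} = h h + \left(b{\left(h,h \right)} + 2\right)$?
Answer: $\frac{7236}{37} \approx 195.57$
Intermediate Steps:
$K{\left(h \right)} = 4 + h^{2}$ ($K{\left(h \right)} = h h + \left(2 + 2\right) = h^{2} + 4 = 4 + h^{2}$)
$s{\left(T,X \right)} = -3 - 34 T + T X$ ($s{\left(T,X \right)} = -3 + \left(- 34 T + T X\right) = -3 - 34 T + T X$)
$- \frac{2510}{s{\left(13,K{\left(-4 \right)} \right)}} - -182 = - \frac{2510}{-3 - 442 + 13 \left(4 + \left(-4\right)^{2}\right)} - -182 = - \frac{2510}{-3 - 442 + 13 \left(4 + 16\right)} + 182 = - \frac{2510}{-3 - 442 + 13 \cdot 20} + 182 = - \frac{2510}{-3 - 442 + 260} + 182 = - \frac{2510}{-185} + 182 = \left(-2510\right) \left(- \frac{1}{185}\right) + 182 = \frac{502}{37} + 182 = \frac{7236}{37}$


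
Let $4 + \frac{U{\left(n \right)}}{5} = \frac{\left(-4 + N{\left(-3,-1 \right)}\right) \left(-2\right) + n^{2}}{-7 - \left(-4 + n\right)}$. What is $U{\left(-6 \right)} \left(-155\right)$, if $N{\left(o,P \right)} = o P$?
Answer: $- \frac{20150}{3} \approx -6716.7$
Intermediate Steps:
$N{\left(o,P \right)} = P o$
$U{\left(n \right)} = -20 + \frac{5 \left(2 + n^{2}\right)}{-3 - n}$ ($U{\left(n \right)} = -20 + 5 \frac{\left(-4 - -3\right) \left(-2\right) + n^{2}}{-7 - \left(-4 + n\right)} = -20 + 5 \frac{\left(-4 + 3\right) \left(-2\right) + n^{2}}{-3 - n} = -20 + 5 \frac{\left(-1\right) \left(-2\right) + n^{2}}{-3 - n} = -20 + 5 \frac{2 + n^{2}}{-3 - n} = -20 + \frac{5 \left(2 + n^{2}\right)}{-3 - n}$)
$U{\left(-6 \right)} \left(-155\right) = \frac{5 \left(-14 - \left(-6\right)^{2} - -24\right)}{3 - 6} \left(-155\right) = \frac{5 \left(-14 - 36 + 24\right)}{-3} \left(-155\right) = 5 \left(- \frac{1}{3}\right) \left(-14 - 36 + 24\right) \left(-155\right) = 5 \left(- \frac{1}{3}\right) \left(-26\right) \left(-155\right) = \frac{130}{3} \left(-155\right) = - \frac{20150}{3}$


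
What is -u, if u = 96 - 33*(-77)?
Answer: -2637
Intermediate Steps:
u = 2637 (u = 96 + 2541 = 2637)
-u = -1*2637 = -2637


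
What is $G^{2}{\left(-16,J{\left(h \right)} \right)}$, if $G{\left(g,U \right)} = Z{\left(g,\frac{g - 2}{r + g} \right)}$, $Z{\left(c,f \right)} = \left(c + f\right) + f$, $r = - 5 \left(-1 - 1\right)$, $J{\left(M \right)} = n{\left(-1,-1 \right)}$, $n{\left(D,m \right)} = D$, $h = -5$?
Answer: $100$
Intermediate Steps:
$J{\left(M \right)} = -1$
$r = 10$ ($r = \left(-5\right) \left(-2\right) = 10$)
$Z{\left(c,f \right)} = c + 2 f$
$G{\left(g,U \right)} = g + \frac{2 \left(-2 + g\right)}{10 + g}$ ($G{\left(g,U \right)} = g + 2 \frac{g - 2}{10 + g} = g + 2 \frac{-2 + g}{10 + g} = g + \frac{2 \left(-2 + g\right)}{10 + g}$)
$G^{2}{\left(-16,J{\left(h \right)} \right)} = \left(\frac{-4 + \left(-16\right)^{2} + 12 \left(-16\right)}{10 - 16}\right)^{2} = \left(\frac{-4 + 256 - 192}{-6}\right)^{2} = \left(\left(- \frac{1}{6}\right) 60\right)^{2} = \left(-10\right)^{2} = 100$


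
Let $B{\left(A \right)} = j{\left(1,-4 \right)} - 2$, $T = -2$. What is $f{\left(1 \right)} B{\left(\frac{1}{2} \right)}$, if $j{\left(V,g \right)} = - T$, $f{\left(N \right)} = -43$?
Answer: $0$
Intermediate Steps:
$j{\left(V,g \right)} = 2$ ($j{\left(V,g \right)} = \left(-1\right) \left(-2\right) = 2$)
$B{\left(A \right)} = 0$ ($B{\left(A \right)} = 2 - 2 = 0$)
$f{\left(1 \right)} B{\left(\frac{1}{2} \right)} = \left(-43\right) 0 = 0$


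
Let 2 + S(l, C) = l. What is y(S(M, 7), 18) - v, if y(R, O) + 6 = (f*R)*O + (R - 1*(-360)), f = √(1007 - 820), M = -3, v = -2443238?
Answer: 2443587 - 90*√187 ≈ 2.4424e+6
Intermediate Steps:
S(l, C) = -2 + l
f = √187 ≈ 13.675
y(R, O) = 354 + R + O*R*√187 (y(R, O) = -6 + ((√187*R)*O + (R - 1*(-360))) = -6 + ((R*√187)*O + (R + 360)) = -6 + (O*R*√187 + (360 + R)) = -6 + (360 + R + O*R*√187) = 354 + R + O*R*√187)
y(S(M, 7), 18) - v = (354 + (-2 - 3) + 18*(-2 - 3)*√187) - 1*(-2443238) = (354 - 5 + 18*(-5)*√187) + 2443238 = (354 - 5 - 90*√187) + 2443238 = (349 - 90*√187) + 2443238 = 2443587 - 90*√187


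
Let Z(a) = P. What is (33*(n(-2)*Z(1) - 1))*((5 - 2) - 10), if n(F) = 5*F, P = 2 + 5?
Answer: 16401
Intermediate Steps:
P = 7
Z(a) = 7
(33*(n(-2)*Z(1) - 1))*((5 - 2) - 10) = (33*((5*(-2))*7 - 1))*((5 - 2) - 10) = (33*(-10*7 - 1))*(3 - 10) = (33*(-70 - 1))*(-7) = (33*(-71))*(-7) = -2343*(-7) = 16401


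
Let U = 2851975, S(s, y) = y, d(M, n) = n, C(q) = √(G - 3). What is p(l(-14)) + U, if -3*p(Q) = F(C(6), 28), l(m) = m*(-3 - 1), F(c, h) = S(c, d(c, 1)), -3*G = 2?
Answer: 8555924/3 ≈ 2.8520e+6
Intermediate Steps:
G = -⅔ (G = -⅓*2 = -⅔ ≈ -0.66667)
C(q) = I*√33/3 (C(q) = √(-⅔ - 3) = √(-11/3) = I*√33/3)
F(c, h) = 1
l(m) = -4*m (l(m) = m*(-4) = -4*m)
p(Q) = -⅓ (p(Q) = -⅓*1 = -⅓)
p(l(-14)) + U = -⅓ + 2851975 = 8555924/3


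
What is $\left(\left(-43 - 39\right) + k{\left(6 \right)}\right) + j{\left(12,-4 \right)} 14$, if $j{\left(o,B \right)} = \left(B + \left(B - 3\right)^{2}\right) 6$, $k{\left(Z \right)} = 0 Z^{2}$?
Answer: $3698$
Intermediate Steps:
$k{\left(Z \right)} = 0$
$j{\left(o,B \right)} = 6 B + 6 \left(-3 + B\right)^{2}$ ($j{\left(o,B \right)} = \left(B + \left(-3 + B\right)^{2}\right) 6 = 6 B + 6 \left(-3 + B\right)^{2}$)
$\left(\left(-43 - 39\right) + k{\left(6 \right)}\right) + j{\left(12,-4 \right)} 14 = \left(\left(-43 - 39\right) + 0\right) + \left(6 \left(-4\right) + 6 \left(-3 - 4\right)^{2}\right) 14 = \left(-82 + 0\right) + \left(-24 + 6 \left(-7\right)^{2}\right) 14 = -82 + \left(-24 + 6 \cdot 49\right) 14 = -82 + \left(-24 + 294\right) 14 = -82 + 270 \cdot 14 = -82 + 3780 = 3698$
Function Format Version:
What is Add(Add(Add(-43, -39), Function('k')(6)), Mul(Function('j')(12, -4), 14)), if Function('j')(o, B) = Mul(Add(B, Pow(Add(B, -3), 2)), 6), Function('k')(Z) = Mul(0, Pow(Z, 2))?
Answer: 3698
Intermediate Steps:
Function('k')(Z) = 0
Function('j')(o, B) = Add(Mul(6, B), Mul(6, Pow(Add(-3, B), 2))) (Function('j')(o, B) = Mul(Add(B, Pow(Add(-3, B), 2)), 6) = Add(Mul(6, B), Mul(6, Pow(Add(-3, B), 2))))
Add(Add(Add(-43, -39), Function('k')(6)), Mul(Function('j')(12, -4), 14)) = Add(Add(Add(-43, -39), 0), Mul(Add(Mul(6, -4), Mul(6, Pow(Add(-3, -4), 2))), 14)) = Add(Add(-82, 0), Mul(Add(-24, Mul(6, Pow(-7, 2))), 14)) = Add(-82, Mul(Add(-24, Mul(6, 49)), 14)) = Add(-82, Mul(Add(-24, 294), 14)) = Add(-82, Mul(270, 14)) = Add(-82, 3780) = 3698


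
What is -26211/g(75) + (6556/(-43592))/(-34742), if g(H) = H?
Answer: -3307988185917/9465457900 ≈ -349.48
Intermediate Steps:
-26211/g(75) + (6556/(-43592))/(-34742) = -26211/75 + (6556/(-43592))/(-34742) = -26211*1/75 + (6556*(-1/43592))*(-1/34742) = -8737/25 - 1639/10898*(-1/34742) = -8737/25 + 1639/378618316 = -3307988185917/9465457900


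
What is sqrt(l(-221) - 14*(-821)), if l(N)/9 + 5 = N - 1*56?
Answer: 2*sqrt(2239) ≈ 94.636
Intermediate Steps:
l(N) = -549 + 9*N (l(N) = -45 + 9*(N - 1*56) = -45 + 9*(N - 56) = -45 + 9*(-56 + N) = -45 + (-504 + 9*N) = -549 + 9*N)
sqrt(l(-221) - 14*(-821)) = sqrt((-549 + 9*(-221)) - 14*(-821)) = sqrt((-549 - 1989) + 11494) = sqrt(-2538 + 11494) = sqrt(8956) = 2*sqrt(2239)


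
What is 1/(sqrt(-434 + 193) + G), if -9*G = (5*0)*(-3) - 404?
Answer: 3636/182737 - 81*I*sqrt(241)/182737 ≈ 0.019897 - 0.0068812*I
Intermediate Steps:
G = 404/9 (G = -((5*0)*(-3) - 404)/9 = -(0*(-3) - 404)/9 = -(0 - 404)/9 = -1/9*(-404) = 404/9 ≈ 44.889)
1/(sqrt(-434 + 193) + G) = 1/(sqrt(-434 + 193) + 404/9) = 1/(sqrt(-241) + 404/9) = 1/(I*sqrt(241) + 404/9) = 1/(404/9 + I*sqrt(241))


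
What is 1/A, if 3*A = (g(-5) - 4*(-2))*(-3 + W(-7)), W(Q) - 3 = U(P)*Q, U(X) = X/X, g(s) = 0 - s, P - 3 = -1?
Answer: -3/91 ≈ -0.032967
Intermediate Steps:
P = 2 (P = 3 - 1 = 2)
g(s) = -s
U(X) = 1
W(Q) = 3 + Q (W(Q) = 3 + 1*Q = 3 + Q)
A = -91/3 (A = ((-1*(-5) - 4*(-2))*(-3 + (3 - 7)))/3 = ((5 + 8)*(-3 - 4))/3 = (13*(-7))/3 = (⅓)*(-91) = -91/3 ≈ -30.333)
1/A = 1/(-91/3) = -3/91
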